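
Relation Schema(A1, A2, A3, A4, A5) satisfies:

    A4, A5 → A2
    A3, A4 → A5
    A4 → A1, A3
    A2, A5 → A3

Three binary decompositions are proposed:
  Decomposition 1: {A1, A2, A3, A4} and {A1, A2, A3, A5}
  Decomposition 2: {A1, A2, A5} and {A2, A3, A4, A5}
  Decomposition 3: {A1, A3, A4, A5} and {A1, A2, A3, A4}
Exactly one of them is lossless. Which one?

Decomposition 1: common = {A1, A2, A3}, closure = {A1, A2, A3} → lossy.
Decomposition 2: common = {A2, A5}, closure = {A2, A3, A5} → lossy.
Decomposition 3: common = {A1, A3, A4}, closure = {A1, A2, A3, A4, A5} → lossless.

Decomposition 3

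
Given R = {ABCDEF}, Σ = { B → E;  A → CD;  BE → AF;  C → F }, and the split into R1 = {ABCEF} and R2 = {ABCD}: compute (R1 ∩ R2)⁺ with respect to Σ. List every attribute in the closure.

R1 ∩ R2 = {ABC}.
B → E applies, adding E
A → CD applies, adding D
BE → AF applies, adding F
Closure: {ABCDEF}.

ABCDEF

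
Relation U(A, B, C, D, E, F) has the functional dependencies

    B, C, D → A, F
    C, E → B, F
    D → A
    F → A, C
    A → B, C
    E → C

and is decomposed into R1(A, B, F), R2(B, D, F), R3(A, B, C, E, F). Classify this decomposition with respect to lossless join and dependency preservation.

lossy but dependency-preserving

Lossless test (chase): Rows 1 and 2 agree on F; apply F→A, C and equate their A, C entries. Rows 1 and 3 agree on F; apply F→A, C and equate their A, C entries. No row becomes fully distinguished — the join is lossy.
Dependency preservation: B, C, D → A, F; D → A are not contained in any single fragment, but the restricted closure of each left-hand side across the fragments still reaches the right-hand side; the remaining FDs each lie inside some fragment. All dependencies are preserved.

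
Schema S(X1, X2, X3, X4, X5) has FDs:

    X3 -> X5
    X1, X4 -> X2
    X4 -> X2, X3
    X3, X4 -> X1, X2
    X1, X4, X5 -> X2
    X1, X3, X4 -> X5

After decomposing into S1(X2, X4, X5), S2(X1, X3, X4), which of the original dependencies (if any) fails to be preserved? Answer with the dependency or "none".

X3 -> X5

Check X3 → X5: no single fragment contains all of {X3, X5}, and the restricted closure of {X3} across the fragments never reaches {X5}.
X1, X4 → X2 is preserved.
X4 → X2, X3 is preserved.
X3, X4 → X1, X2 is preserved.
X1, X4, X5 → X2 is preserved.
X1, X3, X4 → X5 is preserved.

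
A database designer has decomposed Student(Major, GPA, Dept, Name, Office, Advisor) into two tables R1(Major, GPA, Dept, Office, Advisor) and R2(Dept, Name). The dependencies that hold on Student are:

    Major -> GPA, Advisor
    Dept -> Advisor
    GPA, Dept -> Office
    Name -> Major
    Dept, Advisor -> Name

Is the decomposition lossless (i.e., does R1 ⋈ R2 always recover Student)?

Yes

Common attributes: R1 ∩ R2 = {Dept}.
Closure of {Dept}: Dept → Advisor applies, adding Advisor; Dept, Advisor → Name applies, adding Name; Name → Major applies, adding Major; Major → GPA, Advisor applies, adding GPA; GPA, Dept → Office applies, adding Office. So (Dept)⁺ = {Major, GPA, Dept, Name, Office, Advisor}.
This closure contains every attribute of R1, so R1 ∩ R2 → R1. The join is lossless.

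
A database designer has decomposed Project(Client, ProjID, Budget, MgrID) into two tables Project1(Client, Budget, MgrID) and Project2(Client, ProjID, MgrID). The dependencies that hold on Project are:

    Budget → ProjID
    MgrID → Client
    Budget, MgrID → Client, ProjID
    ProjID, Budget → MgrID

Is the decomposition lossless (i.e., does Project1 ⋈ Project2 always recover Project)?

No

Common attributes: Project1 ∩ Project2 = {Client, MgrID}.
No dependency enlarges {Client, MgrID}, so (Client, MgrID)⁺ = {Client, MgrID}.
The closure contains neither all of Project1 = {Client, Budget, MgrID} nor all of Project2 = {Client, ProjID, MgrID}, so the common attributes are not a superkey of either fragment. The join is lossy.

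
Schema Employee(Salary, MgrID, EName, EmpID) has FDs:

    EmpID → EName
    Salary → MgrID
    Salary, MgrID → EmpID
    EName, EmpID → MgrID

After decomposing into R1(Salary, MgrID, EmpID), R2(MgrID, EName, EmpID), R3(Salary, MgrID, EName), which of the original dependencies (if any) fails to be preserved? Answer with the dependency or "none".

none

EmpID → EName lies within R2.
Salary → MgrID lies within R1.
Salary, MgrID → EmpID lies within R1.
EName, EmpID → MgrID lies within R2.
Every dependency is enforceable on the fragments, so the decomposition is dependency-preserving.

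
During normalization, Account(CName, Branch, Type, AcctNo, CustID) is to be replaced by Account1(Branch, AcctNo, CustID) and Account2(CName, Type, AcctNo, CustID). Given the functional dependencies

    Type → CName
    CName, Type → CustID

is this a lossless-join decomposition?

Common attributes: Account1 ∩ Account2 = {AcctNo, CustID}.
No dependency enlarges {AcctNo, CustID}, so (AcctNo, CustID)⁺ = {AcctNo, CustID}.
The closure contains neither all of Account1 = {Branch, AcctNo, CustID} nor all of Account2 = {CName, Type, AcctNo, CustID}, so the common attributes are not a superkey of either fragment. The join is lossy.

No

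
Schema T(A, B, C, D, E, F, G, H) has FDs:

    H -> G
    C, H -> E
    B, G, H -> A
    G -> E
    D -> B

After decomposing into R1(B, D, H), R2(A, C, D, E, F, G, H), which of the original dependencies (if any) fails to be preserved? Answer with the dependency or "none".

B, G, H -> A

Check B, G, H → A: no single fragment contains all of {A, B, G, H}, and the restricted closure of {B, G, H} across the fragments never reaches {A}.
H → G is preserved.
C, H → E is preserved.
G → E is preserved.
D → B is preserved.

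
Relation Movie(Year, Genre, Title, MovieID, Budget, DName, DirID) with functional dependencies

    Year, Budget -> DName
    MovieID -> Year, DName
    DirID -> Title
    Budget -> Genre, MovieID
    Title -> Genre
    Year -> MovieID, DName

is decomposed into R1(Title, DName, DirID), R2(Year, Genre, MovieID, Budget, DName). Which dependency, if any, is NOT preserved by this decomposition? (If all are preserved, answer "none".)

Title -> Genre

Check Title → Genre: no single fragment contains all of {Genre, Title}, and the restricted closure of {Title} across the fragments never reaches {Genre}.
Year, Budget → DName is preserved.
MovieID → Year, DName is preserved.
DirID → Title is preserved.
Budget → Genre, MovieID is preserved.
Year → MovieID, DName is preserved.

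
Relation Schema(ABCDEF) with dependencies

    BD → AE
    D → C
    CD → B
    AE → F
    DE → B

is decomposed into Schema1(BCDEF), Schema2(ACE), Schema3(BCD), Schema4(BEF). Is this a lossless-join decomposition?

Chase test. Columns are ABCDEF; row i has aⱼ where attribute j ∈ Schemai, else bᵢⱼ.
Initial tableau (one row per fragment):
  row 1: b11 a2 a3 a4 a5 a6
  row 2: a1 b22 a3 b24 a5 b26
  row 3: b31 a2 a3 a4 b35 b36
  row 4: b41 a2 b43 b44 a5 a6
Rows 1 and 3 agree on BD; apply BD→AE and equate their AE entries.
Rows 1 and 3 agree on AE; apply AE→F and equate their F entries.
No row becomes fully distinguished — the join is lossy.

No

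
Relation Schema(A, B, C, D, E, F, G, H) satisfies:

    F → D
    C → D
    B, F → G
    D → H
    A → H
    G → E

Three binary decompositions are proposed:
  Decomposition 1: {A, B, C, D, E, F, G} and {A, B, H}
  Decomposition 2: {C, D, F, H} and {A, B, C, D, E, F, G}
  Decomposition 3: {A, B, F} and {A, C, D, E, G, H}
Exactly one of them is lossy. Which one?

Decomposition 3

Decomposition 1: common = {A, B}, closure = {A, B, H} → lossless.
Decomposition 2: common = {C, D, F}, closure = {C, D, F, H} → lossless.
Decomposition 3: common = {A}, closure = {A, H} → lossy.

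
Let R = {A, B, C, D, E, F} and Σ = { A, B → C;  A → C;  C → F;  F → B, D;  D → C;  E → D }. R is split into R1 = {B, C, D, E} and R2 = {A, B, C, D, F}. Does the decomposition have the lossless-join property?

Common attributes: R1 ∩ R2 = {B, C, D}.
Closure of {B, C, D}: C → F applies, adding F. So (B, C, D)⁺ = {B, C, D, F}.
The closure contains neither all of R1 = {B, C, D, E} nor all of R2 = {A, B, C, D, F}, so the common attributes are not a superkey of either fragment. The join is lossy.

No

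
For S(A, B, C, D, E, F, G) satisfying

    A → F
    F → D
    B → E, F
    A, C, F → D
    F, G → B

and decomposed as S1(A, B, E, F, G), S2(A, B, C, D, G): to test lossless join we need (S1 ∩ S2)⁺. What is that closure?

A, B, D, E, F, G

S1 ∩ S2 = {A, B, G}.
A → F applies, adding F
F → D applies, adding D
B → E, F applies, adding E
Closure: {A, B, D, E, F, G}.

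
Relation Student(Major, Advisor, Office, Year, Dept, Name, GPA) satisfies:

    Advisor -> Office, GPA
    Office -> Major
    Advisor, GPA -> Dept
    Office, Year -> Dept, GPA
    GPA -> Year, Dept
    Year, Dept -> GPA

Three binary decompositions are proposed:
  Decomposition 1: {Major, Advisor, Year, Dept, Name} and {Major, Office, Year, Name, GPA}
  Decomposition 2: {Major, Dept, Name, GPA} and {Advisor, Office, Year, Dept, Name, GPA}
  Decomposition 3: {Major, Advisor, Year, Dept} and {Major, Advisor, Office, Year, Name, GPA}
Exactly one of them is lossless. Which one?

Decomposition 1: common = {Major, Year, Name}, closure = {Major, Year, Name} → lossy.
Decomposition 2: common = {Dept, Name, GPA}, closure = {Year, Dept, Name, GPA} → lossy.
Decomposition 3: common = {Major, Advisor, Year}, closure = {Major, Advisor, Office, Year, Dept, GPA} → lossless.

Decomposition 3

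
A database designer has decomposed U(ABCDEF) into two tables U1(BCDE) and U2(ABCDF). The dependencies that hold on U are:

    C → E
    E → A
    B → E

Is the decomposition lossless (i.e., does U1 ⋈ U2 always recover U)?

Common attributes: U1 ∩ U2 = {BCD}.
Closure of {BCD}: C → E applies, adding E; E → A applies, adding A. So (BCD)⁺ = {ABCDE}.
This closure contains every attribute of U1, so U1 ∩ U2 → U1. The join is lossless.

Yes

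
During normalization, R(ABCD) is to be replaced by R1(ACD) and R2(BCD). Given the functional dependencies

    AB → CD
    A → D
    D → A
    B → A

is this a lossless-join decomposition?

Common attributes: R1 ∩ R2 = {CD}.
Closure of {CD}: D → A applies, adding A. So (CD)⁺ = {ACD}.
This closure contains every attribute of R1, so R1 ∩ R2 → R1. The join is lossless.

Yes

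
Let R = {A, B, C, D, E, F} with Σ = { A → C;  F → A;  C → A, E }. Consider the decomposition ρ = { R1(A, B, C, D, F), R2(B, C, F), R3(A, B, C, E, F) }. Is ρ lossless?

Chase test. Columns are A, B, C, D, E, F; row i has aⱼ where attribute j ∈ Ri, else bᵢⱼ.
Initial tableau (one row per fragment):
  row 1: a1 a2 a3 a4 b15 a6
  row 2: b21 a2 a3 b24 b25 a6
  row 3: a1 a2 a3 b34 a5 a6
Rows 1 and 2 agree on F; apply F→A and equate their A entries.
Rows 1 and 2 agree on C; apply C→A, E and equate their A, E entries.
Rows 1 and 3 agree on C; apply C→A, E and equate their A, E entries.
Row 1 is now all distinguished symbols — the join is lossless.

Yes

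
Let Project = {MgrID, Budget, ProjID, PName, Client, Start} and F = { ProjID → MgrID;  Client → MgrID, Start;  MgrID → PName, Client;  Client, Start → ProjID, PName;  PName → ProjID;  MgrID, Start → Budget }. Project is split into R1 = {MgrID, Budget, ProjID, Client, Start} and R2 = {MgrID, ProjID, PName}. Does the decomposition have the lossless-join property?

Yes

Common attributes: R1 ∩ R2 = {MgrID, ProjID}.
Closure of {MgrID, ProjID}: MgrID → PName, Client applies, adding PName, Client; Client → MgrID, Start applies, adding Start; MgrID, Start → Budget applies, adding Budget. So (MgrID, ProjID)⁺ = {MgrID, Budget, ProjID, PName, Client, Start}.
This closure contains every attribute of R1, so R1 ∩ R2 → R1. The join is lossless.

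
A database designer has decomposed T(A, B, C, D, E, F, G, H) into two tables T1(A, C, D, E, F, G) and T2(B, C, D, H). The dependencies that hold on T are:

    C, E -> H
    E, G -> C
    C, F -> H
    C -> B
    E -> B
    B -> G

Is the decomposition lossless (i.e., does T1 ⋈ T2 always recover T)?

No

Common attributes: T1 ∩ T2 = {C, D}.
Closure of {C, D}: C → B applies, adding B; B → G applies, adding G. So (C, D)⁺ = {B, C, D, G}.
The closure contains neither all of T1 = {A, C, D, E, F, G} nor all of T2 = {B, C, D, H}, so the common attributes are not a superkey of either fragment. The join is lossy.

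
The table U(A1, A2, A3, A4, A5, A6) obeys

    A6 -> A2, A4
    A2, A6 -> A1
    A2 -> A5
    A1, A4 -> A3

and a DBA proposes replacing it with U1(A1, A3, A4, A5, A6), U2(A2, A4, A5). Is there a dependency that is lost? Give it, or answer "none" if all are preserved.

Check A6 → A2, A4: no single fragment contains all of {A2, A4, A6}, and the restricted closure of {A6} across the fragments never reaches {A2, A4}.
A2, A6 → A1 is preserved.
A2 → A5 is preserved.
A1, A4 → A3 is preserved.

A6 -> A2, A4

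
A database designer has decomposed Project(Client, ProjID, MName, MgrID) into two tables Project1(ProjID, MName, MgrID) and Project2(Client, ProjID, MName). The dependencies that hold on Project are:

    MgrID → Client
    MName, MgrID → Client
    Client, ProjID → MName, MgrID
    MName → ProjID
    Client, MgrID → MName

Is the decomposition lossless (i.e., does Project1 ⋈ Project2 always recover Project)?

Common attributes: Project1 ∩ Project2 = {ProjID, MName}.
No dependency enlarges {ProjID, MName}, so (ProjID, MName)⁺ = {ProjID, MName}.
The closure contains neither all of Project1 = {ProjID, MName, MgrID} nor all of Project2 = {Client, ProjID, MName}, so the common attributes are not a superkey of either fragment. The join is lossy.

No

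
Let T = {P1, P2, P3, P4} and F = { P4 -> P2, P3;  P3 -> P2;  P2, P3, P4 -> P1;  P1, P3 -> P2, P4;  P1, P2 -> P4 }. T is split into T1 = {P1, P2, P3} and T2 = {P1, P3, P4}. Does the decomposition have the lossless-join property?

Yes

Common attributes: T1 ∩ T2 = {P1, P3}.
Closure of {P1, P3}: P3 → P2 applies, adding P2; P1, P3 → P2, P4 applies, adding P4. So (P1, P3)⁺ = {P1, P2, P3, P4}.
This closure contains every attribute of T1, so T1 ∩ T2 → T1. The join is lossless.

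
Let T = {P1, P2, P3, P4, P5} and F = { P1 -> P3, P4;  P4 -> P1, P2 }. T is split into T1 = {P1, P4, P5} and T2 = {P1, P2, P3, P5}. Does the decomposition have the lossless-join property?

Common attributes: T1 ∩ T2 = {P1, P5}.
Closure of {P1, P5}: P1 → P3, P4 applies, adding P3, P4; P4 → P1, P2 applies, adding P2. So (P1, P5)⁺ = {P1, P2, P3, P4, P5}.
This closure contains every attribute of T1, so T1 ∩ T2 → T1. The join is lossless.

Yes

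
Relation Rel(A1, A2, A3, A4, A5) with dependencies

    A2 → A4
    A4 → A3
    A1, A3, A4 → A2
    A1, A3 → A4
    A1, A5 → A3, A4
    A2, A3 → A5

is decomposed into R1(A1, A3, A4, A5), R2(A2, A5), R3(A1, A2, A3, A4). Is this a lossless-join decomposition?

Chase test. Columns are A1, A2, A3, A4, A5; row i has aⱼ where attribute j ∈ Ri, else bᵢⱼ.
Initial tableau (one row per fragment):
  row 1: a1 b12 a3 a4 a5
  row 2: b21 a2 b23 b24 a5
  row 3: a1 a2 a3 a4 b35
Rows 2 and 3 agree on A2; apply A2→A4 and equate their A4 entries.
Rows 1 and 2 agree on A4; apply A4→A3 and equate their A3 entries.
Rows 1 and 3 agree on A1, A3, A4; apply A1, A3, A4→A2 and equate their A2 entries.
Rows 1 and 3 agree on A2, A3; apply A2, A3→A5 and equate their A5 entries.
Row 1 is now all distinguished symbols — the join is lossless.

Yes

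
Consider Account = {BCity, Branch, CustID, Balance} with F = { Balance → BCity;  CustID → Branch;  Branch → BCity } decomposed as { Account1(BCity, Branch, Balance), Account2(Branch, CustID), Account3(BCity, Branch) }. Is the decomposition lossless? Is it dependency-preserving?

Lossless test (chase): Rows 1 and 2 agree on Branch; apply Branch→BCity and equate their BCity entries. No row becomes fully distinguished — the join is lossy.
Dependency preservation: every FD's attributes lie within a single fragment, so each can be enforced locally — preserved.

lossy but dependency-preserving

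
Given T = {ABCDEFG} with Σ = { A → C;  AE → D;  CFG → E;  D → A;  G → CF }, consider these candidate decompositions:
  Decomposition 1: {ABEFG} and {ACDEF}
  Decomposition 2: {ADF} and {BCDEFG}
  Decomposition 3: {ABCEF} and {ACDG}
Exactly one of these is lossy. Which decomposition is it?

Decomposition 3

Decomposition 1: common = {AEF}, closure = {ACDEF} → lossless.
Decomposition 2: common = {DF}, closure = {ACDF} → lossless.
Decomposition 3: common = {AC}, closure = {AC} → lossy.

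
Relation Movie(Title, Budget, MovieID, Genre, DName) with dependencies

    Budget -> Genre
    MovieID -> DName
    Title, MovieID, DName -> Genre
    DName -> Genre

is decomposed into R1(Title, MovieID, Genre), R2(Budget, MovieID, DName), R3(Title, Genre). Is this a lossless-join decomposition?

No

Chase test. Columns are Title, Budget, MovieID, Genre, DName; row i has aⱼ where attribute j ∈ Ri, else bᵢⱼ.
Initial tableau (one row per fragment):
  row 1: a1 b12 a3 a4 b15
  row 2: b21 a2 a3 b24 a5
  row 3: a1 b32 b33 a4 b35
Rows 1 and 2 agree on MovieID; apply MovieID→DName and equate their DName entries.
Rows 1 and 2 agree on DName; apply DName→Genre and equate their Genre entries.
No row becomes fully distinguished — the join is lossy.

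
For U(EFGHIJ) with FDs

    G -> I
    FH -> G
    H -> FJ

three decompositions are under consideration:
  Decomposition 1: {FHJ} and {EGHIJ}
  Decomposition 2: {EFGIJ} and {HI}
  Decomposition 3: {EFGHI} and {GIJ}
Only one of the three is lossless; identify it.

Decomposition 1

Decomposition 1: common = {HJ}, closure = {FGHIJ} → lossless.
Decomposition 2: common = {I}, closure = {I} → lossy.
Decomposition 3: common = {GI}, closure = {GI} → lossy.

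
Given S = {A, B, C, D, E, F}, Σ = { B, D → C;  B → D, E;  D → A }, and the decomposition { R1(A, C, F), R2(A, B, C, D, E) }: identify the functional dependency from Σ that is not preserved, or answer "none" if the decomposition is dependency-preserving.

B, D → C lies within R2.
B → D, E lies within R2.
D → A lies within R2.
Every dependency is enforceable on the fragments, so the decomposition is dependency-preserving.

none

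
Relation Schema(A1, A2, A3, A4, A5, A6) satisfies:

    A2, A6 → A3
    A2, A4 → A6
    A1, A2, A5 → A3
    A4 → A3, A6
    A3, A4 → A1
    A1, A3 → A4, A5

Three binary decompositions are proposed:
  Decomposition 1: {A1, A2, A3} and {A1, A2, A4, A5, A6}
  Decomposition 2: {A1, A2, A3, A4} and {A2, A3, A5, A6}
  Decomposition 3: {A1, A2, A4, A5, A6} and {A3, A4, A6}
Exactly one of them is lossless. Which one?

Decomposition 3

Decomposition 1: common = {A1, A2}, closure = {A1, A2} → lossy.
Decomposition 2: common = {A2, A3}, closure = {A2, A3} → lossy.
Decomposition 3: common = {A4, A6}, closure = {A1, A3, A4, A5, A6} → lossless.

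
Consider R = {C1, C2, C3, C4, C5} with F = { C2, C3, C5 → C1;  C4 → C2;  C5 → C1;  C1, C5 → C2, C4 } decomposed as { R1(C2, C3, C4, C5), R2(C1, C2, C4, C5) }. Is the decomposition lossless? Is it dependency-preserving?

lossless and dependency-preserving

Lossless test: (C2, C4, C5)⁺ = {C1, C2, C4, C5}, which contains all of one fragment — lossless.
Dependency preservation: C2, C3, C5 → C1 is not contained in any single fragment, but the restricted closure of its left-hand side across the fragments still reaches the right-hand side; the remaining FDs each lie inside some fragment. All dependencies are preserved.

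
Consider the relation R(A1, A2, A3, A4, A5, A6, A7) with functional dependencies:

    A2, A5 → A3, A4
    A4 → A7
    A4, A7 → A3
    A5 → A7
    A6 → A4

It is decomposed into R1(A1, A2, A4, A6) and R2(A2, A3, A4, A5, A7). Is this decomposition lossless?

Common attributes: R1 ∩ R2 = {A2, A4}.
Closure of {A2, A4}: A4 → A7 applies, adding A7; A4, A7 → A3 applies, adding A3. So (A2, A4)⁺ = {A2, A3, A4, A7}.
The closure contains neither all of R1 = {A1, A2, A4, A6} nor all of R2 = {A2, A3, A4, A5, A7}, so the common attributes are not a superkey of either fragment. The join is lossy.

No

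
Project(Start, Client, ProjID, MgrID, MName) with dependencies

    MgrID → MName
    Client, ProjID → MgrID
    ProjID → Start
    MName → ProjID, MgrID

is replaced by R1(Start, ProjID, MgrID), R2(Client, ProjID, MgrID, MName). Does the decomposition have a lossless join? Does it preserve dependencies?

lossless and dependency-preserving

Lossless test: (ProjID, MgrID)⁺ = {Start, ProjID, MgrID, MName}, which contains all of one fragment — lossless.
Dependency preservation: every FD's attributes lie within a single fragment, so each can be enforced locally — preserved.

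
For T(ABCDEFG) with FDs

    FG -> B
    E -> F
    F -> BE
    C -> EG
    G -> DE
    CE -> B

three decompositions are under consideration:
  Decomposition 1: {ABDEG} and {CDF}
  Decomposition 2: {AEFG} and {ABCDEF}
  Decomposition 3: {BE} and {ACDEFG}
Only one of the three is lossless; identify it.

Decomposition 1: common = {D}, closure = {D} → lossy.
Decomposition 2: common = {AEF}, closure = {ABEF} → lossy.
Decomposition 3: common = {E}, closure = {BEF} → lossless.

Decomposition 3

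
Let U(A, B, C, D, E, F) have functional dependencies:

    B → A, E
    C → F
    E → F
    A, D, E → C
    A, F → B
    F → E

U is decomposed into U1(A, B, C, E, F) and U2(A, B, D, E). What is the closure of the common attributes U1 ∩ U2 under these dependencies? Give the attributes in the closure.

U1 ∩ U2 = {A, B, E}.
E → F applies, adding F
Closure: {A, B, E, F}.

A, B, E, F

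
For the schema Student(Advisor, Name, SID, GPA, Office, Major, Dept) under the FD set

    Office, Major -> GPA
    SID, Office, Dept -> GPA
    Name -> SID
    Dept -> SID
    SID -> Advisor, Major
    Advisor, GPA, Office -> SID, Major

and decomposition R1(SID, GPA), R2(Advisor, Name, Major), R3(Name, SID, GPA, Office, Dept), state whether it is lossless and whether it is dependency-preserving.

lossless but not dependency-preserving

Lossless test (chase): Rows 2 and 3 agree on Name; apply Name→SID and equate their SID entries. Rows 1 and 2 agree on SID; apply SID→Advisor, Major and equate their Advisor, Major entries. Rows 1 and 3 agree on SID; apply SID→Advisor, Major and equate their Advisor, Major entries. Row 3 is now all distinguished symbols — the join is lossless.
Dependency preservation: the restricted closure of {Office, Major} across the fragments never reaches {GPA}, so Office, Major → GPA cannot be enforced without a join — not preserved.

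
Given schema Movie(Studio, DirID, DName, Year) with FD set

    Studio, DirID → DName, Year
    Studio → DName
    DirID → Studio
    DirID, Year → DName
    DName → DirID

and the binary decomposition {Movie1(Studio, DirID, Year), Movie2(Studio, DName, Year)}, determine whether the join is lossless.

Yes

Common attributes: Movie1 ∩ Movie2 = {Studio, Year}.
Closure of {Studio, Year}: Studio → DName applies, adding DName; DName → DirID applies, adding DirID. So (Studio, Year)⁺ = {Studio, DirID, DName, Year}.
This closure contains every attribute of Movie1, so Movie1 ∩ Movie2 → Movie1. The join is lossless.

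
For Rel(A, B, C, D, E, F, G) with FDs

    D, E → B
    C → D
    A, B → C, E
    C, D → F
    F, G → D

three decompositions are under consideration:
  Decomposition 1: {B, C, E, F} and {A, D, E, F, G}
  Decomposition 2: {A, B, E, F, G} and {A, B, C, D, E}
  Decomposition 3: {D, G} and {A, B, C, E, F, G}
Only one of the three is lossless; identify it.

Decomposition 2

Decomposition 1: common = {E, F}, closure = {E, F} → lossy.
Decomposition 2: common = {A, B, E}, closure = {A, B, C, D, E, F} → lossless.
Decomposition 3: common = {G}, closure = {G} → lossy.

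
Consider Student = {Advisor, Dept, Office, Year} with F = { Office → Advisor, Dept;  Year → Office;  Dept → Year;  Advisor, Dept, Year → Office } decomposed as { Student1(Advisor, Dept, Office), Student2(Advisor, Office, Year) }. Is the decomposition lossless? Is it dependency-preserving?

Lossless test: (Advisor, Office)⁺ = {Advisor, Dept, Office, Year}, which contains all of one fragment — lossless.
Dependency preservation: Dept → Year; Advisor, Dept, Year → Office are not contained in any single fragment, but the restricted closure of each left-hand side across the fragments still reaches the right-hand side; the remaining FDs each lie inside some fragment. All dependencies are preserved.

lossless and dependency-preserving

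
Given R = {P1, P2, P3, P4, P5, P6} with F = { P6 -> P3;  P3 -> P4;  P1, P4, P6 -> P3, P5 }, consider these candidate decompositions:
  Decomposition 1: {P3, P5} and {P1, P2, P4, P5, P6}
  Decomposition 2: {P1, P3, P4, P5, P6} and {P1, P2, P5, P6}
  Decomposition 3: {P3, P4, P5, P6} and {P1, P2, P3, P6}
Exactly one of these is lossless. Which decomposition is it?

Decomposition 1: common = {P5}, closure = {P5} → lossy.
Decomposition 2: common = {P1, P5, P6}, closure = {P1, P3, P4, P5, P6} → lossless.
Decomposition 3: common = {P3, P6}, closure = {P3, P4, P6} → lossy.

Decomposition 2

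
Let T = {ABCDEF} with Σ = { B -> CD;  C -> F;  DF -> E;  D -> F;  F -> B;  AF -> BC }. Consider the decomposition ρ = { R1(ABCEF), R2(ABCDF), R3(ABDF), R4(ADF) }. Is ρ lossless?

Chase test. Columns are ABCDEF; row i has aⱼ where attribute j ∈ Ri, else bᵢⱼ.
Initial tableau (one row per fragment):
  row 1: a1 a2 a3 b14 a5 a6
  row 2: a1 a2 a3 a4 b25 a6
  row 3: a1 a2 b33 a4 b35 a6
  row 4: a1 b42 b43 a4 b45 a6
Rows 1 and 2 agree on B; apply B→CD and equate their CD entries.
Rows 1 and 3 agree on B; apply B→CD and equate their CD entries.
Rows 1 and 2 agree on DF; apply DF→E and equate their E entries.
Rows 1 and 3 agree on DF; apply DF→E and equate their E entries.
Rows 1 and 4 agree on DF; apply DF→E and equate their E entries.
Rows 1 and 4 agree on F; apply F→B and equate their B entries.
Rows 1 and 4 agree on AF; apply AF→BC and equate their BC entries.
Row 1 is now all distinguished symbols — the join is lossless.

Yes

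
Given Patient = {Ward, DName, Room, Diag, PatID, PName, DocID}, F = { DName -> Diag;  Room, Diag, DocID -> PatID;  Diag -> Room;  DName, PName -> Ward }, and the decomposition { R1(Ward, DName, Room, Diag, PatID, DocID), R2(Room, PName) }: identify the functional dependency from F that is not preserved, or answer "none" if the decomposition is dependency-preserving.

Check DName, PName → Ward: no single fragment contains all of {Ward, DName, PName}, and the restricted closure of {DName, PName} across the fragments never reaches {Ward}.
DName → Diag is preserved.
Room, Diag, DocID → PatID is preserved.
Diag → Room is preserved.

DName, PName -> Ward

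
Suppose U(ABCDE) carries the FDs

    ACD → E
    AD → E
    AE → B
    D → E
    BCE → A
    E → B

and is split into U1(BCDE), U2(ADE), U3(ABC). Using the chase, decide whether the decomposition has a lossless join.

Chase test. Columns are ABCDE; row i has aⱼ where attribute j ∈ Ui, else bᵢⱼ.
Initial tableau (one row per fragment):
  row 1: b11 a2 a3 a4 a5
  row 2: a1 b22 b23 a4 a5
  row 3: a1 a2 a3 b34 b35
Rows 1 and 2 agree on E; apply E→B and equate their B entries.
No row becomes fully distinguished — the join is lossy.

No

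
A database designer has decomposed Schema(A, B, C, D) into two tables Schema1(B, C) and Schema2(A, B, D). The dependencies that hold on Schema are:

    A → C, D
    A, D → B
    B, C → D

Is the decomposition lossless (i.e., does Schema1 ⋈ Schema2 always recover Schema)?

No

Common attributes: Schema1 ∩ Schema2 = {B}.
No dependency enlarges {B}, so (B)⁺ = {B}.
The closure contains neither all of Schema1 = {B, C} nor all of Schema2 = {A, B, D}, so the common attributes are not a superkey of either fragment. The join is lossy.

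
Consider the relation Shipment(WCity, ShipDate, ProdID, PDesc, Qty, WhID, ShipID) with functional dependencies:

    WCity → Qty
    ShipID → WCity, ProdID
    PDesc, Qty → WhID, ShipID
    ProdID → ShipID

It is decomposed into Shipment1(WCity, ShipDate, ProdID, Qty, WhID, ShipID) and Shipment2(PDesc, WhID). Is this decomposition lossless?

Common attributes: Shipment1 ∩ Shipment2 = {WhID}.
No dependency enlarges {WhID}, so (WhID)⁺ = {WhID}.
The closure contains neither all of Shipment1 = {WCity, ShipDate, ProdID, Qty, WhID, ShipID} nor all of Shipment2 = {PDesc, WhID}, so the common attributes are not a superkey of either fragment. The join is lossy.

No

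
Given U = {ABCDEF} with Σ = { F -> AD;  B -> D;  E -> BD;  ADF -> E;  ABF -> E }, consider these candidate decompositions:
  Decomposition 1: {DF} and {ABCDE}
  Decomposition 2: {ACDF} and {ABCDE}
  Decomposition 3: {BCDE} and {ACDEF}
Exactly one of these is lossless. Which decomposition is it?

Decomposition 3

Decomposition 1: common = {D}, closure = {D} → lossy.
Decomposition 2: common = {ACD}, closure = {ACD} → lossy.
Decomposition 3: common = {CDE}, closure = {BCDE} → lossless.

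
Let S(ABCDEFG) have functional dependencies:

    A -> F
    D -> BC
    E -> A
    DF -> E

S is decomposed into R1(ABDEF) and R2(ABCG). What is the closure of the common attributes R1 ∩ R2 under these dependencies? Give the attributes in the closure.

R1 ∩ R2 = {AB}.
A → F applies, adding F
Closure: {ABF}.

ABF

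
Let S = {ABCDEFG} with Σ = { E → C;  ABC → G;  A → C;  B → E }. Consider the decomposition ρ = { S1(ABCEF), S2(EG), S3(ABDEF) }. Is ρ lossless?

Chase test. Columns are ABCDEFG; row i has aⱼ where attribute j ∈ Si, else bᵢⱼ.
Initial tableau (one row per fragment):
  row 1: a1 a2 a3 b14 a5 a6 b17
  row 2: b21 b22 b23 b24 a5 b26 a7
  row 3: a1 a2 b33 a4 a5 a6 b37
Rows 1 and 2 agree on E; apply E→C and equate their C entries.
Rows 1 and 3 agree on E; apply E→C and equate their C entries.
Rows 1 and 3 agree on ABC; apply ABC→G and equate their G entries.
No row becomes fully distinguished — the join is lossy.

No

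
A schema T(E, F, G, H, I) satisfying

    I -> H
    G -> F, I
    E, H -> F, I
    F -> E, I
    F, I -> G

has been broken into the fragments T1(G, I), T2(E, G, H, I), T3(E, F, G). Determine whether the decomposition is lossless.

Yes

Chase test. Columns are E, F, G, H, I; row i has aⱼ where attribute j ∈ Ti, else bᵢⱼ.
Initial tableau (one row per fragment):
  row 1: b11 b12 a3 b14 a5
  row 2: a1 b22 a3 a4 a5
  row 3: a1 a2 a3 b34 b35
Rows 1 and 2 agree on I; apply I→H and equate their H entries.
Rows 1 and 2 agree on G; apply G→F, I and equate their F, I entries.
Rows 1 and 3 agree on G; apply G→F, I and equate their F, I entries.
Rows 1 and 2 agree on F; apply F→E, I and equate their E, I entries.
Rows 1 and 3 agree on I; apply I→H and equate their H entries.
Row 1 is now all distinguished symbols — the join is lossless.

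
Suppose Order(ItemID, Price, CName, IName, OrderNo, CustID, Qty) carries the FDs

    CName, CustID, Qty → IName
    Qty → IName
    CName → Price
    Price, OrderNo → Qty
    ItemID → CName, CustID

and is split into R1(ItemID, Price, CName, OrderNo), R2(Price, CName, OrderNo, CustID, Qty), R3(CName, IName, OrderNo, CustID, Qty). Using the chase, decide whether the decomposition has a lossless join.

Chase test. Columns are ItemID, Price, CName, IName, OrderNo, CustID, Qty; row i has aⱼ where attribute j ∈ Ri, else bᵢⱼ.
Initial tableau (one row per fragment):
  row 1: a1 a2 a3 b14 a5 b16 b17
  row 2: b21 a2 a3 b24 a5 a6 a7
  row 3: b31 b32 a3 a4 a5 a6 a7
Rows 2 and 3 agree on CName, CustID, Qty; apply CName, CustID, Qty→IName and equate their IName entries.
Rows 1 and 3 agree on CName; apply CName→Price and equate their Price entries.
Rows 1 and 2 agree on Price, OrderNo; apply Price, OrderNo→Qty and equate their Qty entries.
Rows 1 and 2 agree on Qty; apply Qty→IName and equate their IName entries.
No row becomes fully distinguished — the join is lossy.

No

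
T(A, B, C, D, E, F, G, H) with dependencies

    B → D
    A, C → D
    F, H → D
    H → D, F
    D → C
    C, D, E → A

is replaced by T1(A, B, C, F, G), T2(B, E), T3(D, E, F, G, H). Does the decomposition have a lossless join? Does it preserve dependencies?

lossy and not dependency-preserving

Lossless test (chase): Rows 1 and 2 agree on B; apply B→D and equate their D entries. Rows 1 and 2 agree on D; apply D→C and equate their C entries. No row becomes fully distinguished — the join is lossy.
Dependency preservation: the restricted closure of {B} across the fragments never reaches {D}, so B → D cannot be enforced without a join — not preserved.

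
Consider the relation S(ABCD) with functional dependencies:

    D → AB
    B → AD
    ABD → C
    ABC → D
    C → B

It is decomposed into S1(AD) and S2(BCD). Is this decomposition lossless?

Yes

Common attributes: S1 ∩ S2 = {D}.
Closure of {D}: D → AB applies, adding AB; ABD → C applies, adding C. So (D)⁺ = {ABCD}.
This closure contains every attribute of S1, so S1 ∩ S2 → S1. The join is lossless.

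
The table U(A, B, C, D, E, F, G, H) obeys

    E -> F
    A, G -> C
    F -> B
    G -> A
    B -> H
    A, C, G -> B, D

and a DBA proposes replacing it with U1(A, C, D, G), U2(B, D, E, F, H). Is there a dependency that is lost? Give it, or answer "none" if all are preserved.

Check A, C, G → B, D: no single fragment contains all of {A, B, C, D, G}, and the restricted closure of {A, C, G} across the fragments never reaches {B, D}.
E → F is preserved.
A, G → C is preserved.
F → B is preserved.
G → A is preserved.
B → H is preserved.

A, C, G -> B, D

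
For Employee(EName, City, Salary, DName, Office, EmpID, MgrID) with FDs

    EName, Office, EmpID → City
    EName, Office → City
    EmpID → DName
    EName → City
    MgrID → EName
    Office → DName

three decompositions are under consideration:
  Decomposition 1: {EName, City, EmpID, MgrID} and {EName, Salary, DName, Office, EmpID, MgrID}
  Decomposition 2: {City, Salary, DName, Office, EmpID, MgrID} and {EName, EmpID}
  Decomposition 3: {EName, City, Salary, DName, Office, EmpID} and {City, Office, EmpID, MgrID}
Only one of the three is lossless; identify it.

Decomposition 1: common = {EName, EmpID, MgrID}, closure = {EName, City, DName, EmpID, MgrID} → lossless.
Decomposition 2: common = {EmpID}, closure = {DName, EmpID} → lossy.
Decomposition 3: common = {City, Office, EmpID}, closure = {City, DName, Office, EmpID} → lossy.

Decomposition 1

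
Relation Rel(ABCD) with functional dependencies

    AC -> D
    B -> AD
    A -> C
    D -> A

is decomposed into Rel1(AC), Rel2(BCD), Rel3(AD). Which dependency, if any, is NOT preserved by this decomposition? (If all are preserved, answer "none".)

none

AC → D: restricted closure across fragments reaches D.
B → AD: restricted closure across fragments reaches AD.
A → C lies within Rel1.
D → A lies within Rel3.
Every dependency is enforceable on the fragments, so the decomposition is dependency-preserving.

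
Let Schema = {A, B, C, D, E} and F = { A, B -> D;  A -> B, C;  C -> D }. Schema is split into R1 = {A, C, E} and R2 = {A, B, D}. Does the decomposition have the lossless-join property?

Common attributes: R1 ∩ R2 = {A}.
Closure of {A}: A → B, C applies, adding B, C; C → D applies, adding D. So (A)⁺ = {A, B, C, D}.
This closure contains every attribute of R2, so R1 ∩ R2 → R2. The join is lossless.

Yes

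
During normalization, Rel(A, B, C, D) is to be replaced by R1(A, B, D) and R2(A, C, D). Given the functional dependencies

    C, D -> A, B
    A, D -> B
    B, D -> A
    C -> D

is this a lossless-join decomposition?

Yes

Common attributes: R1 ∩ R2 = {A, D}.
Closure of {A, D}: A, D → B applies, adding B. So (A, D)⁺ = {A, B, D}.
This closure contains every attribute of R1, so R1 ∩ R2 → R1. The join is lossless.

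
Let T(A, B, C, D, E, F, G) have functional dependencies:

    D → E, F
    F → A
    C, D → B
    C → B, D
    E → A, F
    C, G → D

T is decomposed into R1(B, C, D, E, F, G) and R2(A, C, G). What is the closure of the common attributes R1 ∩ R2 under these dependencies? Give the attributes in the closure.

R1 ∩ R2 = {C, G}.
C → B, D applies, adding B, D
D → E, F applies, adding E, F
F → A applies, adding A
Closure: {A, B, C, D, E, F, G}.

A, B, C, D, E, F, G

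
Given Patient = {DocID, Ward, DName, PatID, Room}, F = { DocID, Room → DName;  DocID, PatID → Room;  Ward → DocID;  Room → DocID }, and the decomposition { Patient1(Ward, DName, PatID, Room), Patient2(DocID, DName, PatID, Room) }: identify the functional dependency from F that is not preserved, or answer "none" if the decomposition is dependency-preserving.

Check Ward → DocID: no single fragment contains all of {DocID, Ward}, and the restricted closure of {Ward} across the fragments never reaches {DocID}.
DocID, Room → DName is preserved.
DocID, PatID → Room is preserved.
Room → DocID is preserved.

Ward → DocID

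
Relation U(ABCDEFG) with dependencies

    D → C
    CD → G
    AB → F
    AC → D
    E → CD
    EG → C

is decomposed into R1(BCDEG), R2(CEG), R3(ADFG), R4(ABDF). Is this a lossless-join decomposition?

No

Chase test. Columns are ABCDEFG; row i has aⱼ where attribute j ∈ Ri, else bᵢⱼ.
Initial tableau (one row per fragment):
  row 1: b11 a2 a3 a4 a5 b16 a7
  row 2: b21 b22 a3 b24 a5 b26 a7
  row 3: a1 b32 b33 a4 b35 a6 a7
  row 4: a1 a2 b43 a4 b45 a6 b47
Rows 1 and 3 agree on D; apply D→C and equate their C entries.
Rows 1 and 4 agree on D; apply D→C and equate their C entries.
Rows 1 and 4 agree on CD; apply CD→G and equate their G entries.
Rows 1 and 2 agree on E; apply E→CD and equate their CD entries.
No row becomes fully distinguished — the join is lossy.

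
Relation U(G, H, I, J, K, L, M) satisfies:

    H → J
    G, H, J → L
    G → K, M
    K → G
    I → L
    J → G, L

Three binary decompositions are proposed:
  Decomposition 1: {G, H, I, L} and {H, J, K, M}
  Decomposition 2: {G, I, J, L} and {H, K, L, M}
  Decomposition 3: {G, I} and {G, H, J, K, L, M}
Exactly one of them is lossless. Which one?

Decomposition 1: common = {H}, closure = {G, H, J, K, L, M} → lossless.
Decomposition 2: common = {L}, closure = {L} → lossy.
Decomposition 3: common = {G}, closure = {G, K, M} → lossy.

Decomposition 1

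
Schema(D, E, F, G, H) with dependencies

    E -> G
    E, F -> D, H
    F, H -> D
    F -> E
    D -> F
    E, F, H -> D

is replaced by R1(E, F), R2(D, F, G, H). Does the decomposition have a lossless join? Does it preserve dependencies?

lossless but not dependency-preserving

Lossless test: (F)⁺ = {D, E, F, G, H}, which contains all of one fragment — lossless.
Dependency preservation: the restricted closure of {E} across the fragments never reaches {G}, so E → G cannot be enforced without a join — not preserved.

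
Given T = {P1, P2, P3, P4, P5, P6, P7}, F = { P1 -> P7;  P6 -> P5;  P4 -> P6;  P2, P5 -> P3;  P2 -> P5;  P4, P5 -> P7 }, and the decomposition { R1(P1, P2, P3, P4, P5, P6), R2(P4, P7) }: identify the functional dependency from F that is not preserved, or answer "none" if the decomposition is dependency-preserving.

P1 -> P7

Check P1 → P7: no single fragment contains all of {P1, P7}, and the restricted closure of {P1} across the fragments never reaches {P7}.
P6 → P5 is preserved.
P4 → P6 is preserved.
P2, P5 → P3 is preserved.
P2 → P5 is preserved.
P4, P5 → P7 is preserved.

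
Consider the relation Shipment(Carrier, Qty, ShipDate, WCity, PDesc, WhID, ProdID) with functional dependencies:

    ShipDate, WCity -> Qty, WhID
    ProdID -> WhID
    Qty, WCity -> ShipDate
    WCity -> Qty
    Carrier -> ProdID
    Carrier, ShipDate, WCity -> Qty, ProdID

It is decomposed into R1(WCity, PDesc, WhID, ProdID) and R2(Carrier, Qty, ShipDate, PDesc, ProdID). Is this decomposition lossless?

Common attributes: R1 ∩ R2 = {PDesc, ProdID}.
Closure of {PDesc, ProdID}: ProdID → WhID applies, adding WhID. So (PDesc, ProdID)⁺ = {PDesc, WhID, ProdID}.
The closure contains neither all of R1 = {WCity, PDesc, WhID, ProdID} nor all of R2 = {Carrier, Qty, ShipDate, PDesc, ProdID}, so the common attributes are not a superkey of either fragment. The join is lossy.

No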